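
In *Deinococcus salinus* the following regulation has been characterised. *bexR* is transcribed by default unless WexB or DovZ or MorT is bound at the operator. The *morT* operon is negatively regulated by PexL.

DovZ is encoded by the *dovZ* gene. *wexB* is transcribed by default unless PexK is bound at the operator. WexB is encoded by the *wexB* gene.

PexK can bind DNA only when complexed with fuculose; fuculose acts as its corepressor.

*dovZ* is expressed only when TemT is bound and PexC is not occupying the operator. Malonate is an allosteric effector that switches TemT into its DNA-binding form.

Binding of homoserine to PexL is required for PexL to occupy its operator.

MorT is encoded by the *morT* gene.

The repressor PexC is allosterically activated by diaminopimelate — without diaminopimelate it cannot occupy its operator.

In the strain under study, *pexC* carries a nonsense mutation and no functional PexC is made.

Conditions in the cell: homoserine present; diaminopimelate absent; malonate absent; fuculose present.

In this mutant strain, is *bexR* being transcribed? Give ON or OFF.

ON

Fuculose is present, so PexK is active.
With repressor PexK bound, *wexB* is not transcribed.
So WexB is not produced.
PexC is non-functional in this strain, so it has no effect.
Malonate is absent, so TemT is inactive.
Required activator TemT is absent, so *dovZ* is not transcribed.
So DovZ is not produced.
Homoserine is present, so PexL is active.
With repressor PexL bound, *morT* is not transcribed.
So MorT is not produced.
With no repressor bound, *bexR* is transcribed.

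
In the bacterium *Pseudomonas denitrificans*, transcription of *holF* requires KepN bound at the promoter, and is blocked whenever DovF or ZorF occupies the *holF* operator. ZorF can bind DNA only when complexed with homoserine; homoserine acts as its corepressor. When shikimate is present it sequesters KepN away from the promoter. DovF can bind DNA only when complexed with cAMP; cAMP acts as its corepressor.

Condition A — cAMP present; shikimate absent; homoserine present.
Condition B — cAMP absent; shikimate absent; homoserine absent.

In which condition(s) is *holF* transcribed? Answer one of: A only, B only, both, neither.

B only

Condition A:
cAMP is present, so DovF is active.
Shikimate is absent, so KepN is active.
Homoserine is present, so ZorF is active.
With repressor DovF bound, *holF* is not transcribed.
→ *holF* is OFF in A.
Condition B:
cAMP is absent, so DovF is inactive.
Shikimate is absent, so KepN is active.
Homoserine is absent, so ZorF is inactive.
No repressor is bound and KepN is active, so *holF* is transcribed.
→ *holF* is ON in B.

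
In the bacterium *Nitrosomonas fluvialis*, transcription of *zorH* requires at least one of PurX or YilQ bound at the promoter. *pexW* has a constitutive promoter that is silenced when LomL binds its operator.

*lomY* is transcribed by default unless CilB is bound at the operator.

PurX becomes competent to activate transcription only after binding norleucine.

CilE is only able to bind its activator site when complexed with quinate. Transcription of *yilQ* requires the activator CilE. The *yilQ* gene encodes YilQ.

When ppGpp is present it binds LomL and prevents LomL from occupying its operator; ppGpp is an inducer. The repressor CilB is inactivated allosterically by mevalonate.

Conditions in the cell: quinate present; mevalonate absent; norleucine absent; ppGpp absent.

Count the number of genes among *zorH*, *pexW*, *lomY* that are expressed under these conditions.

1

Norleucine is absent, so PurX is inactive.
Quinate is present, so CilE is active.
No repressor is bound and CilE is active, so *yilQ* is transcribed.
So YilQ is produced and active.
Activator YilQ is present, so *zorH* is transcribed.
→ *zorH* is ON.
ppGpp is absent, so LomL is active.
With repressor LomL bound, *pexW* is not transcribed.
→ *pexW* is OFF.
Mevalonate is absent, so CilB is active.
With repressor CilB bound, *lomY* is not transcribed.
→ *lomY* is OFF.
1 of the 3 genes is transcribed.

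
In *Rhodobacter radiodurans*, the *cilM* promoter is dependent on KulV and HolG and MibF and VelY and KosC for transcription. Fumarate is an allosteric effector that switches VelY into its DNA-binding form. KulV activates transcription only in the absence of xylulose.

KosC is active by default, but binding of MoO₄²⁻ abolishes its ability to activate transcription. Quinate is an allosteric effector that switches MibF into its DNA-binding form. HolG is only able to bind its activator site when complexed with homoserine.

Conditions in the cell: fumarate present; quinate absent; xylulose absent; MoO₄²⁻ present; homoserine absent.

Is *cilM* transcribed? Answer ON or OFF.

Xylulose is absent, so KulV is active.
Homoserine is absent, so HolG is inactive.
Quinate is absent, so MibF is inactive.
Fumarate is present, so VelY is active.
MoO₄²⁻ is present, so KosC is inactive.
Required activator HolG is absent, so *cilM* is not transcribed.

OFF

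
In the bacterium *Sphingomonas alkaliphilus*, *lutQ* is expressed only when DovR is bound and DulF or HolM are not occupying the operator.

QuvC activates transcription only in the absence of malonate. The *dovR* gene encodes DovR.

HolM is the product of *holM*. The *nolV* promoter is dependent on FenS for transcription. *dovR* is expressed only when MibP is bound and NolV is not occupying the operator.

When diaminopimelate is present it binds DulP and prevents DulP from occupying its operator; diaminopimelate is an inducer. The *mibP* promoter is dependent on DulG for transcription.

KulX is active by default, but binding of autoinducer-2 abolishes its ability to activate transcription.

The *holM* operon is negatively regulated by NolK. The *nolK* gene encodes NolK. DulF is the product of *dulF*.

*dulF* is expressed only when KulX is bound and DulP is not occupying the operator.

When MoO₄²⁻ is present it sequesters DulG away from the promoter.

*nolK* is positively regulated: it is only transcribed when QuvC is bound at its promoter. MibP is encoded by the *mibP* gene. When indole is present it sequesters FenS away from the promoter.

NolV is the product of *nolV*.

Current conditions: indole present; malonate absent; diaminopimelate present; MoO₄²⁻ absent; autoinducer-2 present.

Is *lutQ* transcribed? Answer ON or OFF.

Indole is present, so FenS is inactive.
Required activator FenS is absent, so *nolV* is not transcribed.
So NolV is not produced.
MoO₄²⁻ is absent, so DulG is active.
No repressor is bound and DulG is active, so *mibP* is transcribed.
So MibP is produced and active.
No repressor is bound and MibP is active, so *dovR* is transcribed.
So DovR is produced and active.
Diaminopimelate is present, so DulP is inactive.
Autoinducer-2 is present, so KulX is inactive.
Required activator KulX is absent, so *dulF* is not transcribed.
So DulF is not produced.
Malonate is absent, so QuvC is active.
No repressor is bound and QuvC is active, so *nolK* is transcribed.
So NolK is produced and active.
With repressor NolK bound, *holM* is not transcribed.
So HolM is not produced.
No repressor is bound and DovR is active, so *lutQ* is transcribed.

ON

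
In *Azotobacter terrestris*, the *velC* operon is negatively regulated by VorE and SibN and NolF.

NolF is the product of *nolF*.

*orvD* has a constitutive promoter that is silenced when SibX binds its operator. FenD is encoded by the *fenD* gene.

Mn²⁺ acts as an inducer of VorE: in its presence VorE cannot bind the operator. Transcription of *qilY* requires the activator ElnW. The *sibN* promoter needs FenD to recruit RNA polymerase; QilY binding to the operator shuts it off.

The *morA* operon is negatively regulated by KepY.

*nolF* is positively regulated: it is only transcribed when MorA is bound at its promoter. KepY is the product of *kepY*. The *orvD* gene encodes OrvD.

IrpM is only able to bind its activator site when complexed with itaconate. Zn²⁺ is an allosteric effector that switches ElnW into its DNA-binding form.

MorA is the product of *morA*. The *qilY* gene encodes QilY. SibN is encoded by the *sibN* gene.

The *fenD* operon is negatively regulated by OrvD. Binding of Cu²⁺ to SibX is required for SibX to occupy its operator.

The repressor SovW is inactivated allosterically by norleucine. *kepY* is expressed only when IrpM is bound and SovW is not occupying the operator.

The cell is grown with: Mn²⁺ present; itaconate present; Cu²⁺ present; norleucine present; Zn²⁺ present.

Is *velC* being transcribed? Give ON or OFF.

ON

Mn²⁺ is present, so VorE is inactive.
Zn²⁺ is present, so ElnW is active.
No repressor is bound and ElnW is active, so *qilY* is transcribed.
So QilY is produced and active.
Cu²⁺ is present, so SibX is active.
With repressor SibX bound, *orvD* is not transcribed.
So OrvD is not produced.
With no repressor bound, *fenD* is transcribed.
So FenD is produced and active.
With repressor QilY bound, *sibN* is not transcribed.
So SibN is not produced.
Itaconate is present, so IrpM is active.
Norleucine is present, so SovW is inactive.
No repressor is bound and IrpM is active, so *kepY* is transcribed.
So KepY is produced and active.
With repressor KepY bound, *morA* is not transcribed.
So MorA is not produced.
Required activator MorA is absent, so *nolF* is not transcribed.
So NolF is not produced.
With no repressor bound, *velC* is transcribed.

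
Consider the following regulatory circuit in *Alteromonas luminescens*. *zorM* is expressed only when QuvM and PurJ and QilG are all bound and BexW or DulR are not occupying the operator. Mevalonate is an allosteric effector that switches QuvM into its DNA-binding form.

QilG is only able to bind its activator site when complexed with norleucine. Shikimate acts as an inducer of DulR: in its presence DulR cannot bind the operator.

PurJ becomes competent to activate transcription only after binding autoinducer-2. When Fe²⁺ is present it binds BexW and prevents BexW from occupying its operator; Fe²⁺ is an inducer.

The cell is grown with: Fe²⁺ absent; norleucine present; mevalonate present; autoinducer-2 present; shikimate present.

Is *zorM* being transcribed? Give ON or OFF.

Fe²⁺ is absent, so BexW is active.
Mevalonate is present, so QuvM is active.
Shikimate is present, so DulR is inactive.
Autoinducer-2 is present, so PurJ is active.
Norleucine is present, so QilG is active.
With repressor BexW bound, *zorM* is not transcribed.

OFF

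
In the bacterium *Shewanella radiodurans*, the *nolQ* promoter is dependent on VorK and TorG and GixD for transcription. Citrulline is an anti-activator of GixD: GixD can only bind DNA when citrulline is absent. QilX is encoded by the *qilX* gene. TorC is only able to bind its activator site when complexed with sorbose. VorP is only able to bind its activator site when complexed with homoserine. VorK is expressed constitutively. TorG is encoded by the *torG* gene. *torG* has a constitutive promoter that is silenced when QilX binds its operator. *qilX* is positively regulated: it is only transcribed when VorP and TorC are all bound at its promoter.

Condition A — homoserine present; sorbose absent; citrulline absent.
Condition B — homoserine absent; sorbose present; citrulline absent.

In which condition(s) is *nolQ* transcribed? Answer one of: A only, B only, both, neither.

both

Condition A:
VorK is produced constitutively and is active.
Homoserine is present, so VorP is active.
Sorbose is absent, so TorC is inactive.
Required activator TorC is absent, so *qilX* is not transcribed.
So QilX is not produced.
With no repressor bound, *torG* is transcribed.
So TorG is produced and active.
Citrulline is absent, so GixD is active.
No repressor is bound and VorK and TorG and GixD are active, so *nolQ* is transcribed.
→ *nolQ* is ON in A.
Condition B:
VorK is produced constitutively and is active.
Homoserine is absent, so VorP is inactive.
Sorbose is present, so TorC is active.
Required activator VorP is absent, so *qilX* is not transcribed.
So QilX is not produced.
With no repressor bound, *torG* is transcribed.
So TorG is produced and active.
Citrulline is absent, so GixD is active.
No repressor is bound and VorK and TorG and GixD are active, so *nolQ* is transcribed.
→ *nolQ* is ON in B.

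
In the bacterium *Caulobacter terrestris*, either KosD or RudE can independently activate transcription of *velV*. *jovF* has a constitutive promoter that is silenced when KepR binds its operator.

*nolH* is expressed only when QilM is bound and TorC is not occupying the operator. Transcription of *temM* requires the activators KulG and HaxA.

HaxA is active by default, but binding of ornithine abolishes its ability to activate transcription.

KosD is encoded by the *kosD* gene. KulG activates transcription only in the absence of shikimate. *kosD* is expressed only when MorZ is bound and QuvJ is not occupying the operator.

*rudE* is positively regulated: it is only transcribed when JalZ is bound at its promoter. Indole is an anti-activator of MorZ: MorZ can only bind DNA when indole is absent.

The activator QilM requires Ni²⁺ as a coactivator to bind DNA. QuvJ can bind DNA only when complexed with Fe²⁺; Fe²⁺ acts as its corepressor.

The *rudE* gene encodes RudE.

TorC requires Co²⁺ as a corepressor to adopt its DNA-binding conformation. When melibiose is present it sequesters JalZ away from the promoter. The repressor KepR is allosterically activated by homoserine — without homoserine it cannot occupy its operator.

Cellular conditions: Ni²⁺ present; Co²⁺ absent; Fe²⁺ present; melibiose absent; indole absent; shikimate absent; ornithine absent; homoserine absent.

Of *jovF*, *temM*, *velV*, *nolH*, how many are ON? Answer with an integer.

4

Homoserine is absent, so KepR is inactive.
With no repressor bound, *jovF* is transcribed.
→ *jovF* is ON.
Shikimate is absent, so KulG is active.
Ornithine is absent, so HaxA is active.
No repressor is bound and KulG and HaxA are active, so *temM* is transcribed.
→ *temM* is ON.
Fe²⁺ is present, so QuvJ is active.
Indole is absent, so MorZ is active.
With repressor QuvJ bound, *kosD* is not transcribed.
So KosD is not produced.
Melibiose is absent, so JalZ is active.
No repressor is bound and JalZ is active, so *rudE* is transcribed.
So RudE is produced and active.
Activator RudE is present, so *velV* is transcribed.
→ *velV* is ON.
Ni²⁺ is present, so QilM is active.
Co²⁺ is absent, so TorC is inactive.
No repressor is bound and QilM is active, so *nolH* is transcribed.
→ *nolH* is ON.
4 of the 4 genes are transcribed.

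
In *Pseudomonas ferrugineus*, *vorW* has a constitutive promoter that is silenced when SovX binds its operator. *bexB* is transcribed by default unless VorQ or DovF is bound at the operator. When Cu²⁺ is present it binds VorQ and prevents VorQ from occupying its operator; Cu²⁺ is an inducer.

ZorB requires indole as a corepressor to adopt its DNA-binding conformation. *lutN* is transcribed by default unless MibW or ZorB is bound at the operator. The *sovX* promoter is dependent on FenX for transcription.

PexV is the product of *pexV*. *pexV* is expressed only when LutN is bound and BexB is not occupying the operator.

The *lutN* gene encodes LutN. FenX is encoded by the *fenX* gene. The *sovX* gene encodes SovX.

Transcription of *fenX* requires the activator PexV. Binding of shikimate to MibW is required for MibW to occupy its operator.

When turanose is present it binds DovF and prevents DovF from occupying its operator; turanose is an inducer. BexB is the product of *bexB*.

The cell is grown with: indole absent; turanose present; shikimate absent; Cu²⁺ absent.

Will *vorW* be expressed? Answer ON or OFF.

OFF

Cu²⁺ is absent, so VorQ is active.
Turanose is present, so DovF is inactive.
With repressor VorQ bound, *bexB* is not transcribed.
So BexB is not produced.
Shikimate is absent, so MibW is inactive.
Indole is absent, so ZorB is inactive.
With no repressor bound, *lutN* is transcribed.
So LutN is produced and active.
No repressor is bound and LutN is active, so *pexV* is transcribed.
So PexV is produced and active.
No repressor is bound and PexV is active, so *fenX* is transcribed.
So FenX is produced and active.
No repressor is bound and FenX is active, so *sovX* is transcribed.
So SovX is produced and active.
With repressor SovX bound, *vorW* is not transcribed.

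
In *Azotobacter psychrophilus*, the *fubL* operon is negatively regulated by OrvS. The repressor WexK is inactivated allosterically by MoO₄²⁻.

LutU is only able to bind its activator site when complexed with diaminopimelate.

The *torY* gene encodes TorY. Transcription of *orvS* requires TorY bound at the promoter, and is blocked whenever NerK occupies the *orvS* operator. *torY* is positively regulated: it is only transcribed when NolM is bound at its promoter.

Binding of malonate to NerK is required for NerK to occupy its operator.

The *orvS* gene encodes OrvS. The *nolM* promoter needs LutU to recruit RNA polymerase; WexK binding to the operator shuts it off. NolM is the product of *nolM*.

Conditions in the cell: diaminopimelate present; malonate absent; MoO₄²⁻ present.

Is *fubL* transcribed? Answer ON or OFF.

OFF

MoO₄²⁻ is present, so WexK is inactive.
Diaminopimelate is present, so LutU is active.
No repressor is bound and LutU is active, so *nolM* is transcribed.
So NolM is produced and active.
No repressor is bound and NolM is active, so *torY* is transcribed.
So TorY is produced and active.
Malonate is absent, so NerK is inactive.
No repressor is bound and TorY is active, so *orvS* is transcribed.
So OrvS is produced and active.
With repressor OrvS bound, *fubL* is not transcribed.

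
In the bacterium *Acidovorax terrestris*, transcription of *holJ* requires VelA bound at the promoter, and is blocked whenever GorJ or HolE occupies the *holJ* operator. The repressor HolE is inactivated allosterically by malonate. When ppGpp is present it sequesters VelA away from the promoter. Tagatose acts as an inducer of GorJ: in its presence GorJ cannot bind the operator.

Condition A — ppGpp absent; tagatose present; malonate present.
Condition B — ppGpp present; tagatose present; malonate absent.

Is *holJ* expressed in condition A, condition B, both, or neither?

A only

Condition A:
ppGpp is absent, so VelA is active.
Tagatose is present, so GorJ is inactive.
Malonate is present, so HolE is inactive.
No repressor is bound and VelA is active, so *holJ* is transcribed.
→ *holJ* is ON in A.
Condition B:
ppGpp is present, so VelA is inactive.
Tagatose is present, so GorJ is inactive.
Malonate is absent, so HolE is active.
With repressor HolE bound, *holJ* is not transcribed.
→ *holJ* is OFF in B.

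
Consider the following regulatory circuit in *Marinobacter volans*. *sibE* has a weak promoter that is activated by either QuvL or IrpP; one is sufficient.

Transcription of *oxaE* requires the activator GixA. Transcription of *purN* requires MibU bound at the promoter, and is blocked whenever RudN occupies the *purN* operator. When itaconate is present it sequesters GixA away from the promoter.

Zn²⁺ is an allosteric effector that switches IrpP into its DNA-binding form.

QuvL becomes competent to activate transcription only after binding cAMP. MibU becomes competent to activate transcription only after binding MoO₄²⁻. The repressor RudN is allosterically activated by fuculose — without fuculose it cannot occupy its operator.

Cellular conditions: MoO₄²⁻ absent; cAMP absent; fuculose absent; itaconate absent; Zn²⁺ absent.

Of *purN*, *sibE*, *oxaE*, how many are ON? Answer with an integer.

MoO₄²⁻ is absent, so MibU is inactive.
Fuculose is absent, so RudN is inactive.
Required activator MibU is absent, so *purN* is not transcribed.
→ *purN* is OFF.
cAMP is absent, so QuvL is inactive.
Zn²⁺ is absent, so IrpP is inactive.
No activator is available at the *sibE* promoter, so *sibE* is not transcribed.
→ *sibE* is OFF.
Itaconate is absent, so GixA is active.
No repressor is bound and GixA is active, so *oxaE* is transcribed.
→ *oxaE* is ON.
1 of the 3 genes is transcribed.

1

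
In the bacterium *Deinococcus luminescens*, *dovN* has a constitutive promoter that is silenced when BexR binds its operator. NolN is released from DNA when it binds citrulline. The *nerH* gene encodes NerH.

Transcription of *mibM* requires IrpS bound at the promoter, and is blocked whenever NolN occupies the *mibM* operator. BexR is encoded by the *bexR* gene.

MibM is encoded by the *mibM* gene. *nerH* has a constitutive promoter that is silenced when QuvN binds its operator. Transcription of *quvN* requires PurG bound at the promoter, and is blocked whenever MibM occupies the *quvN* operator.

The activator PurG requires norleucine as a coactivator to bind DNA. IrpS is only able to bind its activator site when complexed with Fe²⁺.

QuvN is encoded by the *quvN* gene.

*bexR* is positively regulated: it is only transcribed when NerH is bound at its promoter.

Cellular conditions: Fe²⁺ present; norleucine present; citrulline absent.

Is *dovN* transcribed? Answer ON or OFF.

ON

Fe²⁺ is present, so IrpS is active.
Citrulline is absent, so NolN is active.
With repressor NolN bound, *mibM* is not transcribed.
So MibM is not produced.
Norleucine is present, so PurG is active.
No repressor is bound and PurG is active, so *quvN* is transcribed.
So QuvN is produced and active.
With repressor QuvN bound, *nerH* is not transcribed.
So NerH is not produced.
Required activator NerH is absent, so *bexR* is not transcribed.
So BexR is not produced.
With no repressor bound, *dovN* is transcribed.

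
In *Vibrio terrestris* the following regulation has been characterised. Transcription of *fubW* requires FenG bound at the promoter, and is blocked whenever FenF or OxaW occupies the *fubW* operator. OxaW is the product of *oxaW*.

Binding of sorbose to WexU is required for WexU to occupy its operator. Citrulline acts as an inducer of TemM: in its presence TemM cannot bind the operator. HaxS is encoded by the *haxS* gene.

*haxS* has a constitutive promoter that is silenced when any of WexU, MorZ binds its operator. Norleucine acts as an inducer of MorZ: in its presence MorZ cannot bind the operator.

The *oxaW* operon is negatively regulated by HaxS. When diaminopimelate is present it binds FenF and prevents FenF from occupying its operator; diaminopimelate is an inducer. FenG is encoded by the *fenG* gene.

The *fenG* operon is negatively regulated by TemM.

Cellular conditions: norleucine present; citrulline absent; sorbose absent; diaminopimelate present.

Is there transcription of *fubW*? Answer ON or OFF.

Diaminopimelate is present, so FenF is inactive.
Citrulline is absent, so TemM is active.
With repressor TemM bound, *fenG* is not transcribed.
So FenG is not produced.
Sorbose is absent, so WexU is inactive.
Norleucine is present, so MorZ is inactive.
With no repressor bound, *haxS* is transcribed.
So HaxS is produced and active.
With repressor HaxS bound, *oxaW* is not transcribed.
So OxaW is not produced.
Required activator FenG is absent, so *fubW* is not transcribed.

OFF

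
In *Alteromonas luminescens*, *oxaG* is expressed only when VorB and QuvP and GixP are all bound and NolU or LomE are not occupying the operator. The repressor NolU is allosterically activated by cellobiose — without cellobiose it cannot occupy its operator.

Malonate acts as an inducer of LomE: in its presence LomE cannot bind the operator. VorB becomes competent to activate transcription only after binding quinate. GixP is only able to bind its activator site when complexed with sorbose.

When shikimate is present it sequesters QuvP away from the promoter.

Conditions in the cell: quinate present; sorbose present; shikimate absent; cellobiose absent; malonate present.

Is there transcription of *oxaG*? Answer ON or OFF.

ON

Quinate is present, so VorB is active.
Cellobiose is absent, so NolU is inactive.
Shikimate is absent, so QuvP is active.
Malonate is present, so LomE is inactive.
Sorbose is present, so GixP is active.
No repressor is bound and VorB and QuvP and GixP are active, so *oxaG* is transcribed.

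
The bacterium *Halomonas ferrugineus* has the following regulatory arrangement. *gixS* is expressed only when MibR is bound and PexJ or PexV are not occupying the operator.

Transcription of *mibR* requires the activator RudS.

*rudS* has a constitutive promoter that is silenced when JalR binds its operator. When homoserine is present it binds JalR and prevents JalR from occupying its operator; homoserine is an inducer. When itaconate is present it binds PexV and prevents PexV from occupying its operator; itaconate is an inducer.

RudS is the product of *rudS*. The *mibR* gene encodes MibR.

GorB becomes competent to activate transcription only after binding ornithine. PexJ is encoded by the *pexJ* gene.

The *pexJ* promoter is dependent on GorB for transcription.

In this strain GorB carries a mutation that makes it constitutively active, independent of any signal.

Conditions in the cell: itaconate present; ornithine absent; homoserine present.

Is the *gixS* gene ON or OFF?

Homoserine is present, so JalR is inactive.
With no repressor bound, *rudS* is transcribed.
So RudS is produced and active.
No repressor is bound and RudS is active, so *mibR* is transcribed.
So MibR is produced and active.
GorB is constitutively active in this strain.
No repressor is bound and GorB is active, so *pexJ* is transcribed.
So PexJ is produced and active.
Itaconate is present, so PexV is inactive.
With repressor PexJ bound, *gixS* is not transcribed.

OFF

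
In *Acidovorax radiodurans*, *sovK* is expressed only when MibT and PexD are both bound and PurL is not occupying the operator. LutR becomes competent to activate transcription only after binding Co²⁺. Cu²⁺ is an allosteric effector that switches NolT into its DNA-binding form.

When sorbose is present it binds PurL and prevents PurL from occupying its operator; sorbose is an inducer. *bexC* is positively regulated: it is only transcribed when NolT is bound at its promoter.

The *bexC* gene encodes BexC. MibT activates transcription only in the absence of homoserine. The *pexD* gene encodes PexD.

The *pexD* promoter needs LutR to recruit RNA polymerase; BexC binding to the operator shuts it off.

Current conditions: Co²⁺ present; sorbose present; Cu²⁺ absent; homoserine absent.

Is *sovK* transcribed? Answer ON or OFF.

Sorbose is present, so PurL is inactive.
Homoserine is absent, so MibT is active.
Co²⁺ is present, so LutR is active.
Cu²⁺ is absent, so NolT is inactive.
Required activator NolT is absent, so *bexC* is not transcribed.
So BexC is not produced.
No repressor is bound and LutR is active, so *pexD* is transcribed.
So PexD is produced and active.
No repressor is bound and MibT and PexD are active, so *sovK* is transcribed.

ON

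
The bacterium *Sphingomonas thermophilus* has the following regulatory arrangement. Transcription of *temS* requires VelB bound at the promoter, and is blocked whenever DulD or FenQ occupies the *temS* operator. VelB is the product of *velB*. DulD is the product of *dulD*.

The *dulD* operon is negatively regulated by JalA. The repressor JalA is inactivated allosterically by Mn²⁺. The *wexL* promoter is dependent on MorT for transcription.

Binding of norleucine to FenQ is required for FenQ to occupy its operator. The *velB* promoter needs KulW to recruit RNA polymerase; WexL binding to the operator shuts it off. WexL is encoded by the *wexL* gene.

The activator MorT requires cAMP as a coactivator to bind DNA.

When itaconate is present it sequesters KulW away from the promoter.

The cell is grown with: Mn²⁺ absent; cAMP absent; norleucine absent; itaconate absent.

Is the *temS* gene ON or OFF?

Itaconate is absent, so KulW is active.
cAMP is absent, so MorT is inactive.
Required activator MorT is absent, so *wexL* is not transcribed.
So WexL is not produced.
No repressor is bound and KulW is active, so *velB* is transcribed.
So VelB is produced and active.
Mn²⁺ is absent, so JalA is active.
With repressor JalA bound, *dulD* is not transcribed.
So DulD is not produced.
Norleucine is absent, so FenQ is inactive.
No repressor is bound and VelB is active, so *temS* is transcribed.

ON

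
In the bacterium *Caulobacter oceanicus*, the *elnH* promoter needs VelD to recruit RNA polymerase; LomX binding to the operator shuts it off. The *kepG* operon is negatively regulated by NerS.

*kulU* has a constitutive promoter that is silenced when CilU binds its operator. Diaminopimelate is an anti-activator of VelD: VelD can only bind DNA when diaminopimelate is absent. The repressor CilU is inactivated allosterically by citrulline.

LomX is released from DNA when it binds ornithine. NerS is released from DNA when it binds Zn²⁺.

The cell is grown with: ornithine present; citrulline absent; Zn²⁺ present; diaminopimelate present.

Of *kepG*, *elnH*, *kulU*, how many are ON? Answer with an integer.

Zn²⁺ is present, so NerS is inactive.
With no repressor bound, *kepG* is transcribed.
→ *kepG* is ON.
Diaminopimelate is present, so VelD is inactive.
Ornithine is present, so LomX is inactive.
Required activator VelD is absent, so *elnH* is not transcribed.
→ *elnH* is OFF.
Citrulline is absent, so CilU is active.
With repressor CilU bound, *kulU* is not transcribed.
→ *kulU* is OFF.
1 of the 3 genes is transcribed.

1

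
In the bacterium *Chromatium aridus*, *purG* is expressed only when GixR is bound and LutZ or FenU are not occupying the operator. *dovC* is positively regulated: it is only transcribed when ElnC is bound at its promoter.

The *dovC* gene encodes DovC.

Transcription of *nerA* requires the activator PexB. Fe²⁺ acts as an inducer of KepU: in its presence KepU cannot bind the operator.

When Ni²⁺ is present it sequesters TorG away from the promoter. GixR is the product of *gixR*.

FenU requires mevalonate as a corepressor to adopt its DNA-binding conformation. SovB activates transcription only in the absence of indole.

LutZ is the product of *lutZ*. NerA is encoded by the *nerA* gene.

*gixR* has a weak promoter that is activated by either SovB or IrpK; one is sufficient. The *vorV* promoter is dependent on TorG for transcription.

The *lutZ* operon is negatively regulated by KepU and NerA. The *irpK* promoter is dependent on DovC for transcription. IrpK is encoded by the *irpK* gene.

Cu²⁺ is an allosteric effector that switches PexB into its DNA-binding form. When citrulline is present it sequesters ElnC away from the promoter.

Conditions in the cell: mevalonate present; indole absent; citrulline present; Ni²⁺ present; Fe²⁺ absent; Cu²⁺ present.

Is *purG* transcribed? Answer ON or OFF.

Fe²⁺ is absent, so KepU is active.
Cu²⁺ is present, so PexB is active.
No repressor is bound and PexB is active, so *nerA* is transcribed.
So NerA is produced and active.
With repressor KepU bound, *lutZ* is not transcribed.
So LutZ is not produced.
Mevalonate is present, so FenU is active.
Indole is absent, so SovB is active.
Citrulline is present, so ElnC is inactive.
Required activator ElnC is absent, so *dovC* is not transcribed.
So DovC is not produced.
Required activator DovC is absent, so *irpK* is not transcribed.
So IrpK is not produced.
Activator SovB is present, so *gixR* is transcribed.
So GixR is produced and active.
With repressor FenU bound, *purG* is not transcribed.

OFF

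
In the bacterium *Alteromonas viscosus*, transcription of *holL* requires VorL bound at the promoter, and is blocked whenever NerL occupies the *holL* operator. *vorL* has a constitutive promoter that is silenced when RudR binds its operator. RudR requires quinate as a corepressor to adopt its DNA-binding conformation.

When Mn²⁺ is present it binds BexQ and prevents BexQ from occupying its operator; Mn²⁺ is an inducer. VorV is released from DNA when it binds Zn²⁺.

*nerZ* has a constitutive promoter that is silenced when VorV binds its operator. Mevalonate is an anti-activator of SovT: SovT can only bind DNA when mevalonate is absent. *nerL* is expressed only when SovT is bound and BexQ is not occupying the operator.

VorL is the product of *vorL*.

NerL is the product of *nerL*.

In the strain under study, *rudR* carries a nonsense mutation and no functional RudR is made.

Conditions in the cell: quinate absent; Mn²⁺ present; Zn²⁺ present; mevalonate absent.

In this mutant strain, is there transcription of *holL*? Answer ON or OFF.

OFF

RudR is non-functional in this strain, so it has no effect.
With no repressor bound, *vorL* is transcribed.
So VorL is produced and active.
Mevalonate is absent, so SovT is active.
Mn²⁺ is present, so BexQ is inactive.
No repressor is bound and SovT is active, so *nerL* is transcribed.
So NerL is produced and active.
With repressor NerL bound, *holL* is not transcribed.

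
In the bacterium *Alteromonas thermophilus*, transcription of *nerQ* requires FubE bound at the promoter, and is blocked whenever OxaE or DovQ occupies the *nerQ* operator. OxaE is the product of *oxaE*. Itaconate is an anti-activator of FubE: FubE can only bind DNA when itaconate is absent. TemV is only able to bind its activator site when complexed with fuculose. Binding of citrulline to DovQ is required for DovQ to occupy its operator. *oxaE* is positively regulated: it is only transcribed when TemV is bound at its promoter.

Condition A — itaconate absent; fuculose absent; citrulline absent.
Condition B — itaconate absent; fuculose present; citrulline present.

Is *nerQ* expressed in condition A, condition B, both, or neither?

A only

Condition A:
Itaconate is absent, so FubE is active.
Fuculose is absent, so TemV is inactive.
Required activator TemV is absent, so *oxaE* is not transcribed.
So OxaE is not produced.
Citrulline is absent, so DovQ is inactive.
No repressor is bound and FubE is active, so *nerQ* is transcribed.
→ *nerQ* is ON in A.
Condition B:
Itaconate is absent, so FubE is active.
Fuculose is present, so TemV is active.
No repressor is bound and TemV is active, so *oxaE* is transcribed.
So OxaE is produced and active.
Citrulline is present, so DovQ is active.
With repressor OxaE bound, *nerQ* is not transcribed.
→ *nerQ* is OFF in B.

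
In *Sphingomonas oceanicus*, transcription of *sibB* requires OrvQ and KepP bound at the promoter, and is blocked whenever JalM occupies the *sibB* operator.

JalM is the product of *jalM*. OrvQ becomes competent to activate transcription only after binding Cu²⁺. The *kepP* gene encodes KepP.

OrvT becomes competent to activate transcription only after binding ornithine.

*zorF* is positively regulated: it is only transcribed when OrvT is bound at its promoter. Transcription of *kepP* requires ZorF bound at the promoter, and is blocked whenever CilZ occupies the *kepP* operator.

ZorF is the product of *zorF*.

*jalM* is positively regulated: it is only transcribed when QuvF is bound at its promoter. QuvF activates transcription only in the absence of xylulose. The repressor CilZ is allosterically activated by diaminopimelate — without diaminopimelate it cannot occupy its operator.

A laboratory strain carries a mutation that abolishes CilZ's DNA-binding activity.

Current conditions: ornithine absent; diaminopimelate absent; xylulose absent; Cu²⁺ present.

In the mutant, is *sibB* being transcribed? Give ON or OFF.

Cu²⁺ is present, so OrvQ is active.
Xylulose is absent, so QuvF is active.
No repressor is bound and QuvF is active, so *jalM* is transcribed.
So JalM is produced and active.
CilZ is non-functional in this strain, so it has no effect.
Ornithine is absent, so OrvT is inactive.
Required activator OrvT is absent, so *zorF* is not transcribed.
So ZorF is not produced.
Required activator ZorF is absent, so *kepP* is not transcribed.
So KepP is not produced.
With repressor JalM bound, *sibB* is not transcribed.

OFF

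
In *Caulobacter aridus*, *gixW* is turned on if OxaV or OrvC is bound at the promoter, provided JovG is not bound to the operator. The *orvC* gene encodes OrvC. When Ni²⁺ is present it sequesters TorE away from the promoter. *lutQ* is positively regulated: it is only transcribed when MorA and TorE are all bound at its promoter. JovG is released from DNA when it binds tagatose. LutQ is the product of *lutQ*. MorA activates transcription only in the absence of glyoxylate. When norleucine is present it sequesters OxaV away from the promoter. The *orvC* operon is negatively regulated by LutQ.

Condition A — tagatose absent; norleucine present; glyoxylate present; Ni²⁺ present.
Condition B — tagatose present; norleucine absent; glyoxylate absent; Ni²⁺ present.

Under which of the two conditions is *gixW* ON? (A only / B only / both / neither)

B only

Condition A:
Tagatose is absent, so JovG is active.
Norleucine is present, so OxaV is inactive.
Glyoxylate is present, so MorA is inactive.
Ni²⁺ is present, so TorE is inactive.
Required activator MorA is absent, so *lutQ* is not transcribed.
So LutQ is not produced.
With no repressor bound, *orvC* is transcribed.
So OrvC is produced and active.
With repressor JovG bound, *gixW* is not transcribed.
→ *gixW* is OFF in A.
Condition B:
Tagatose is present, so JovG is inactive.
Norleucine is absent, so OxaV is active.
Glyoxylate is absent, so MorA is active.
Ni²⁺ is present, so TorE is inactive.
Required activator TorE is absent, so *lutQ* is not transcribed.
So LutQ is not produced.
With no repressor bound, *orvC* is transcribed.
So OrvC is produced and active.
Activator OxaV is present, so *gixW* is transcribed.
→ *gixW* is ON in B.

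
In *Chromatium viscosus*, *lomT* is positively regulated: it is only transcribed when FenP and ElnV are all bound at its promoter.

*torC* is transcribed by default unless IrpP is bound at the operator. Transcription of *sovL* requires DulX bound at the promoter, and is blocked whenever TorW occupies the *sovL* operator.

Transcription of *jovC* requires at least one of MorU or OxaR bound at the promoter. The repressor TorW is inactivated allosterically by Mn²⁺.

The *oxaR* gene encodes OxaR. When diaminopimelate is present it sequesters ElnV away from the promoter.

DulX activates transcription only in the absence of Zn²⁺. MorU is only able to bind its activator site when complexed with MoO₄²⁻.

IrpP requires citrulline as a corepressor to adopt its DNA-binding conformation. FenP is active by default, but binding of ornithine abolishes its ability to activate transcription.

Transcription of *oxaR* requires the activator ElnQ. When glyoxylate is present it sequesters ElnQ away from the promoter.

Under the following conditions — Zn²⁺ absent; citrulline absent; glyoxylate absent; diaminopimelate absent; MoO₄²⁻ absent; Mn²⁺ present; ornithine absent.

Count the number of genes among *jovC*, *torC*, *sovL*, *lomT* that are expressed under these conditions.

MoO₄²⁻ is absent, so MorU is inactive.
Glyoxylate is absent, so ElnQ is active.
No repressor is bound and ElnQ is active, so *oxaR* is transcribed.
So OxaR is produced and active.
Activator OxaR is present, so *jovC* is transcribed.
→ *jovC* is ON.
Citrulline is absent, so IrpP is inactive.
With no repressor bound, *torC* is transcribed.
→ *torC* is ON.
Zn²⁺ is absent, so DulX is active.
Mn²⁺ is present, so TorW is inactive.
No repressor is bound and DulX is active, so *sovL* is transcribed.
→ *sovL* is ON.
Ornithine is absent, so FenP is active.
Diaminopimelate is absent, so ElnV is active.
No repressor is bound and FenP and ElnV are active, so *lomT* is transcribed.
→ *lomT* is ON.
4 of the 4 genes are transcribed.

4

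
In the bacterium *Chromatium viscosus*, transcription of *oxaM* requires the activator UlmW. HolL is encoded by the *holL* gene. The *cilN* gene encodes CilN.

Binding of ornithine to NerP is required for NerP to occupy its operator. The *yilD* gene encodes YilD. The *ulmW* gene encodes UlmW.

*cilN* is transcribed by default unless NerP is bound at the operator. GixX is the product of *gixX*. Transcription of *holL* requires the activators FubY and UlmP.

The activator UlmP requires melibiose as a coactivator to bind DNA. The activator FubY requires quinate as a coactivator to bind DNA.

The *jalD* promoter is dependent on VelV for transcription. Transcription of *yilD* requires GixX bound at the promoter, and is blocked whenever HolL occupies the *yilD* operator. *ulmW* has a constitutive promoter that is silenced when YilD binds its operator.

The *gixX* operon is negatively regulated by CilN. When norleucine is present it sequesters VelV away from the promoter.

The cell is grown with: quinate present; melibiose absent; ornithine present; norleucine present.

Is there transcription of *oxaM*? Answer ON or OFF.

OFF

Ornithine is present, so NerP is active.
With repressor NerP bound, *cilN* is not transcribed.
So CilN is not produced.
With no repressor bound, *gixX* is transcribed.
So GixX is produced and active.
Quinate is present, so FubY is active.
Melibiose is absent, so UlmP is inactive.
Required activator UlmP is absent, so *holL* is not transcribed.
So HolL is not produced.
No repressor is bound and GixX is active, so *yilD* is transcribed.
So YilD is produced and active.
With repressor YilD bound, *ulmW* is not transcribed.
So UlmW is not produced.
Required activator UlmW is absent, so *oxaM* is not transcribed.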